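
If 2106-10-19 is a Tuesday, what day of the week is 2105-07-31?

Friday

Count forward from the earlier date (July 31, 2105) to the later (October 19, 2106):
July 31, 2105 → July 31, 2106: 365 days.
July 2106: 31 − 31 = 0 days remain.
Then August (31), September (30): 31 + 30 = 61 days.
October 1–19, 2106: 19 days.
Residual: 80 days.
Total: 445 days.
445 mod 7 = 4, so 4 days before Tuesday is Friday.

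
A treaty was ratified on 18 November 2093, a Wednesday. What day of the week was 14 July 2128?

Wednesday

From November 18, 2093 to November 18, 2127: 34 years, of which 7 contain a Feb 29 — 27×365 + 7×366 = 12417 days.
(2100 is not a leap year (divisible by 100 but not 400).)
November 2127: 30 − 18 = 12 days remain.
Then December (31), January (31), February 2128 (29), March (31), April (30), May (31), June (30): 31 + 31 + 29 + 31 + 30 + 31 + 30 = 213 days.
July 1–14, 2128: 14 days.
Residual: 239 days.
Total: 12656 days.
12656 is a multiple of 7, so 14 July 2128 falls on the same weekday: Wednesday.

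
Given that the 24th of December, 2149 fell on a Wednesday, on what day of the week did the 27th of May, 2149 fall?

Tuesday

Count forward from the earlier date (May 27, 2149) to the later (December 24, 2149):
May 2149: 31 − 27 = 4 days remain.
Then June (30), July (31), August (31), September (30), October (31), November (30): 30 + 31 + 31 + 30 + 31 + 30 = 183 days.
December 1–24, 2149: 24 days.
Total: 4 + 183 + 24 = 211 days.
211 mod 7 = 1, so 1 day before Wednesday is Tuesday.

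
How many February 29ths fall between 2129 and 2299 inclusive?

41

Years divisible by 4: 2132, 2136, …, 2296 — 42 in all.
Of these, 2200 is divisible by 100 but not 400, so not leap.
Leap years: 42 − 1 = 41.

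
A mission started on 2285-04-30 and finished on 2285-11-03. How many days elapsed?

187

April 2285: 30 − 30 = 0 days remain.
Then May (31), June (30), July (31), August (31), September (30), October (31): 31 + 30 + 31 + 31 + 30 + 31 = 184 days.
November 1–3, 2285: 3 days.
Total: 0 + 184 + 3 = 187 days.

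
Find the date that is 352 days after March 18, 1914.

March 5, 1915

Count 352 days after March 18, 1914:
March 1914: 31 − 18 = 13 days remain.
Then 11 full months totalling 334 days.
March 1–5, 1915: 5 days.
Total: 13 + 334 + 5 = 352 days.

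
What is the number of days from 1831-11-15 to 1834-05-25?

922

November 15, 1831 → November 15, 1832: 366 days (1832 is a leap year).
November 15, 1832 → November 15, 1833: 365 days.
November 1833: 30 − 15 = 15 days remain.
Then December (31), January (31), February 1834 (28), March (31), April (30): 31 + 31 + 28 + 31 + 30 = 151 days.
May 1–25, 1834: 25 days.
Residual: 191 days.
Total: 922 days.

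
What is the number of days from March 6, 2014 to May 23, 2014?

78

March 2014: 31 − 6 = 25 days remain.
Then April (30): 30 days.
May 1–23, 2014: 23 days.
Total: 25 + 30 + 23 = 78 days.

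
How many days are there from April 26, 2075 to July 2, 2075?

67

April 2075: 30 − 26 = 4 days remain.
Then May (31), June (30): 31 + 30 = 61 days.
July 1–2, 2075: 2 days.
Total: 4 + 61 + 2 = 67 days.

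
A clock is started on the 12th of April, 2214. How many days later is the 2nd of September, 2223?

3430

From April 12, 2214 to April 12, 2223: 9 years, of which 2 contain a Feb 29 — 7×365 + 2×366 = 3287 days.
April 2223: 30 − 12 = 18 days remain.
Then May (31), June (30), July (31), August (31): 31 + 30 + 31 + 31 = 123 days.
September 1–2, 2223: 2 days.
Residual: 143 days.
Total: 3430 days.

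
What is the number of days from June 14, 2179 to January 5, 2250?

Day-of-year of June 14, 2179: 165.
Day-of-year of January 5, 2250: 5.
2179 has 365 days, so 365 − 165 = 200 days remain in 2179.
Full years 2180–2249: 53 common + 17 leap = 53×365 + 17×366 = 25567 days.
Total: 200 + 25567 + 5 = 25772 days.

25772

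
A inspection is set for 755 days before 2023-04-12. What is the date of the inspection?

2021-03-18

Count 755 days before April 12, 2023:
March 18, 2021 → March 18, 2022: 365 days.
March 18, 2022 → March 18, 2023: 365 days.
March 2023: 31 − 18 = 13 days remain.
April 1–12, 2023: 12 days.
Residual: 25 days.
Total: 755 days.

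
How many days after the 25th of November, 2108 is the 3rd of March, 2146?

Day-of-year of November 25, 2108: 330.
Day-of-year of March 3, 2146: 62.
2108 has 366 days, so 366 − 330 = 36 days remain in 2108.
Full years 2109–2145: 28 common + 9 leap = 28×365 + 9×366 = 13514 days.
Total: 36 + 13514 + 62 = 13612 days.

13612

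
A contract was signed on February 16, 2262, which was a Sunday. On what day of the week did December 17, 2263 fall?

February 16, 2262 → February 16, 2263: 365 days.
February 2263: 28 − 16 = 12 days remain (2263 is not a leap year, so February has 28 days).
Then 9 full months totalling 275 days.
December 1–17, 2263: 17 days.
Residual: 304 days.
Total: 669 days.
669 mod 7 = 4, so 4 days after Sunday is Thursday.

Thursday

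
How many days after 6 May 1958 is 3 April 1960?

May 6, 1958 → May 6, 1959: 365 days.
May 1959: 31 − 6 = 25 days remain.
Then 10 full months totalling 305 days.
April 1–3, 1960: 3 days.
Residual: 333 days.
Total: 698 days.

698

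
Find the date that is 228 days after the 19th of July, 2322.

the 4th of March, 2323

Count 228 days after July 19, 2322:
July 2322: 31 − 19 = 12 days remain.
Then August (31), September (30), October (31), November (30), December (31), January (31), February 2323 (28): 31 + 30 + 31 + 30 + 31 + 31 + 28 = 212 days.
March 1–4, 2323: 4 days.
Total: 12 + 212 + 4 = 228 days.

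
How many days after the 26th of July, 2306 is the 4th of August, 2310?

1470

July 26, 2306 → July 26, 2307: 365 days.
July 26, 2307 → July 26, 2308: 366 days (2308 is a leap year).
July 26, 2308 → July 26, 2309: 365 days.
July 26, 2309 → July 26, 2310: 365 days.
July 2310: 31 − 26 = 5 days remain.
August 1–4, 2310: 4 days.
Residual: 9 days.
Total: 1470 days.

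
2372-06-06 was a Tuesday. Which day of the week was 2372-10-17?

June 2372: 30 − 6 = 24 days remain.
Then July (31), August (31), September (30): 31 + 31 + 30 = 92 days.
October 1–17, 2372: 17 days.
Total: 24 + 92 + 17 = 133 days.
133 is a multiple of 7, so 2372-10-17 falls on the same weekday: Tuesday.

Tuesday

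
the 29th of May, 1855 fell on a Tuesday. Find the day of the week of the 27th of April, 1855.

Count forward from the earlier date (April 27, 1855) to the later (May 29, 1855):
April 1855: 30 − 27 = 3 days remain.
May 1–29, 1855: 29 days.
Total: 3 + 29 = 32 days.
32 mod 7 = 4, so 4 days before Tuesday is Friday.

Friday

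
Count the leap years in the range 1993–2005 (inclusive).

3

Years divisible by 4 in [1993, 2005]: 1996, 2000, 2004.
2000 is divisible by 400, so still leap.
No century exceptions apply. Count: 3.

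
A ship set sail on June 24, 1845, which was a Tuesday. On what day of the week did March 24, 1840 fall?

Count forward from the earlier date (March 24, 1840) to the later (June 24, 1845):
March 24, 1840 → March 24, 1841: 365 days.
March 24, 1841 → March 24, 1842: 365 days.
March 24, 1842 → March 24, 1843: 365 days.
March 24, 1843 → March 24, 1844: 366 days (1844 is a leap year).
March 24, 1844 → March 24, 1845: 365 days.
March 1845: 31 − 24 = 7 days remain.
Then April (30), May (31): 30 + 31 = 61 days.
June 1–24, 1845: 24 days.
Residual: 92 days.
Total: 1918 days.
1918 is a multiple of 7, so March 24, 1840 falls on the same weekday: Tuesday.

Tuesday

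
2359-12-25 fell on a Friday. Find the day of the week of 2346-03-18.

Count forward from the earlier date (March 18, 2346) to the later (December 25, 2359):
Day-of-year of March 18, 2346: 77.
Day-of-year of December 25, 2359: 359.
2346 has 365 days, so 365 − 77 = 288 days remain in 2346.
Full years 2347–2358: 9 common + 3 leap = 9×365 + 3×366 = 4383 days.
Total: 288 + 4383 + 359 = 5030 days.
5030 mod 7 = 4, so 4 days before Friday is Monday.

Monday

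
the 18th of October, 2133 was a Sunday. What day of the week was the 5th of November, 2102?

Count forward from the earlier date (November 5, 2102) to the later (October 18, 2133):
Day-of-year of November 5, 2102: 309.
Day-of-year of October 18, 2133: 291.
2102 has 365 days, so 365 − 309 = 56 days remain in 2102.
Full years 2103–2132: 22 common + 8 leap = 22×365 + 8×366 = 10958 days.
Total: 56 + 10958 + 291 = 11305 days.
11305 is a multiple of 7, so the 5th of November, 2102 falls on the same weekday: Sunday.

Sunday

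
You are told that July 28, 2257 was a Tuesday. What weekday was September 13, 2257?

Sunday

July 2257: 31 − 28 = 3 days remain.
Then August (31): 31 days.
September 1–13, 2257: 13 days.
Total: 3 + 31 + 13 = 47 days.
47 mod 7 = 5, so 5 days after Tuesday is Sunday.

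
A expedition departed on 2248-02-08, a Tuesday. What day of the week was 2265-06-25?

Day-of-year of February 8, 2248: 39.
Day-of-year of June 25, 2265: 176.
2248 has 366 days, so 366 − 39 = 327 days remain in 2248.
Full years 2249–2264: 12 common + 4 leap = 12×365 + 4×366 = 5844 days.
Total: 327 + 5844 + 176 = 6347 days.
6347 mod 7 = 5, so 5 days after Tuesday is Sunday.

Sunday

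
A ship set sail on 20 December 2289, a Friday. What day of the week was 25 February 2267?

Count forward from the earlier date (February 25, 2267) to the later (December 20, 2289):
Day-of-year of February 25, 2267: 56.
Day-of-year of December 20, 2289: 354.
2267 has 365 days, so 365 − 56 = 309 days remain in 2267.
Full years 2268–2288: 15 common + 6 leap = 15×365 + 6×366 = 7671 days.
Total: 309 + 7671 + 354 = 8334 days.
8334 mod 7 = 4, so 4 days before Friday is Monday.

Monday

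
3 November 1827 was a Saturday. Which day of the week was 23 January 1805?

Wednesday

Count forward from the earlier date (January 23, 1805) to the later (November 3, 1827):
From January 23, 1805 to January 23, 1827: 22 years, of which 5 contain a Feb 29 — 17×365 + 5×366 = 8035 days.
January 1827: 31 − 23 = 8 days remain.
Then 9 full months totalling 273 days.
November 1–3, 1827: 3 days.
Residual: 284 days.
Total: 8319 days.
8319 mod 7 = 3, so 3 days before Saturday is Wednesday.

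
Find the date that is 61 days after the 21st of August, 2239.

the 21st of October, 2239

Count 61 days after August 21, 2239:
August 2239: 31 − 21 = 10 days remain.
Then September (30): 30 days.
October 1–21, 2239: 21 days.
Total: 10 + 30 + 21 = 61 days.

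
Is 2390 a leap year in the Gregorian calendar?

2390 is not a leap year.

No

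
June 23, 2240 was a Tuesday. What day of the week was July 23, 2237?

Count forward from the earlier date (July 23, 2237) to the later (June 23, 2240):
Day-of-year of July 23, 2237: 204.
Day-of-year of June 23, 2240: 175.
2237 has 365 days, so 365 − 204 = 161 days remain in 2237.
Full years: 2238: 365; 2239: 365. Sum = 730.
Total: 161 + 730 + 175 = 1066 days.
1066 mod 7 = 2, so 2 days before Tuesday is Sunday.

Sunday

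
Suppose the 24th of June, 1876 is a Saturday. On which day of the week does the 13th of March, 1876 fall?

Count forward from the earlier date (March 13, 1876) to the later (June 24, 1876):
March 1876: 31 − 13 = 18 days remain.
Then April (30), May (31): 30 + 31 = 61 days.
June 1–24, 1876: 24 days.
Total: 18 + 61 + 24 = 103 days.
103 mod 7 = 5, so 5 days before Saturday is Monday.

Monday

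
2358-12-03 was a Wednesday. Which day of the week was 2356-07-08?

Count forward from the earlier date (July 8, 2356) to the later (December 3, 2358):
Day-of-year of July 8, 2356: 190.
Day-of-year of December 3, 2358: 337.
2356 has 366 days, so 366 − 190 = 176 days remain in 2356.
Full years: 2357: 365. Sum = 365.
Total: 176 + 365 + 337 = 878 days.
878 mod 7 = 3, so 3 days before Wednesday is Sunday.

Sunday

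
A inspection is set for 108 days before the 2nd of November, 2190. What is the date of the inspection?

the 17th of July, 2190

Count 108 days before November 2, 2190:
July 2190: 31 − 17 = 14 days remain.
Then August (31), September (30), October (31): 31 + 30 + 31 = 92 days.
November 1–2, 2190: 2 days.
Total: 14 + 92 + 2 = 108 days.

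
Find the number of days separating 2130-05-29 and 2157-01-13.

From May 29, 2130 to May 29, 2156: 26 years, of which 7 contain a Feb 29 — 19×365 + 7×366 = 9497 days.
May 2156: 31 − 29 = 2 days remain.
Then June (30), July (31), August (31), September (30), October (31), November (30), December (31): 30 + 31 + 31 + 30 + 31 + 30 + 31 = 214 days.
January 1–13, 2157: 13 days.
Residual: 229 days.
Total: 9726 days.

9726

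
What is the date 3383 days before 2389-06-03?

2380-02-28

Count 3383 days before June 3, 2389:
Day-of-year of February 28, 2380: 59.
Day-of-year of June 3, 2389: 154.
2380 has 366 days, so 366 − 59 = 307 days remain in 2380.
Full years 2381–2388: 6 common + 2 leap = 6×365 + 2×366 = 2922 days.
Total: 307 + 2922 + 154 = 3383 days.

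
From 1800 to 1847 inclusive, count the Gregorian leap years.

Years divisible by 4 in [1800, 1847]: 1800, 1804, 1808, 1812, 1816, 1820, 1824, 1828, 1832, 1836, 1840, 1844.
Of these, 1800 is divisible by 100 but not 400, so not leap.
Leap years: 12 − 1 = 11.

11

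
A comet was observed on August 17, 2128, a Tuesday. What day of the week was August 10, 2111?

Monday

Count forward from the earlier date (August 10, 2111) to the later (August 17, 2128):
Day-of-year of August 10, 2111: 222.
Day-of-year of August 17, 2128: 230.
2111 has 365 days, so 365 − 222 = 143 days remain in 2111.
Full years 2112–2127: 12 common + 4 leap = 12×365 + 4×366 = 5844 days.
Total: 143 + 5844 + 230 = 6217 days.
6217 mod 7 = 1, so 1 day before Tuesday is Monday.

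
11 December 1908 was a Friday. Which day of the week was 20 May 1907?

Monday

Count forward from the earlier date (May 20, 1907) to the later (December 11, 1908):
May 1907: 31 − 20 = 11 days remain.
Then 18 full months totalling 549 days.
December 1–11, 1908: 11 days.
Total: 11 + 549 + 11 = 571 days.
571 mod 7 = 4, so 4 days before Friday is Monday.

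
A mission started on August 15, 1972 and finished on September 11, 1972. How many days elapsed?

27

August 1972: 31 − 15 = 16 days remain.
September 1–11, 1972: 11 days.
Total: 16 + 11 = 27 days.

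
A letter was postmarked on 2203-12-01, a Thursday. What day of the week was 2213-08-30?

Monday

From December 1, 2203 to December 1, 2212: 9 years, of which 3 contain a Feb 29 — 6×365 + 3×366 = 3288 days.
December 2212: 31 − 1 = 30 days remain.
Then January (31), February 2213 (28), March (31), April (30), May (31), June (30), July (31): 31 + 28 + 31 + 30 + 31 + 30 + 31 = 212 days.
August 1–30, 2213: 30 days.
Residual: 272 days.
Total: 3560 days.
3560 mod 7 = 4, so 4 days after Thursday is Monday.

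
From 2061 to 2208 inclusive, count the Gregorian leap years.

Years divisible by 4: 2064, 2068, …, 2208 — 37 in all.
Of these, 2100, 2200 are divisible by 100 but not 400, so not leap.
Leap years: 37 − 2 = 35.

35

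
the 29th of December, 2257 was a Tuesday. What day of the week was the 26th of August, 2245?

Count forward from the earlier date (August 26, 2245) to the later (December 29, 2257):
Day-of-year of August 26, 2245: 238.
Day-of-year of December 29, 2257: 363.
2245 has 365 days, so 365 − 238 = 127 days remain in 2245.
Full years 2246–2256: 8 common + 3 leap = 8×365 + 3×366 = 4018 days.
Total: 127 + 4018 + 363 = 4508 days.
4508 is a multiple of 7, so the 26th of August, 2245 falls on the same weekday: Tuesday.

Tuesday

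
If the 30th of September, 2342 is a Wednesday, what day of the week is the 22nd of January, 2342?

Thursday

Count forward from the earlier date (January 22, 2342) to the later (September 30, 2342):
January 2342: 31 − 22 = 9 days remain.
Then February 2342 (28), March (31), April (30), May (31), June (30), July (31), August (31): 28 + 31 + 30 + 31 + 30 + 31 + 31 = 212 days.
September 1–30, 2342: 30 days.
Total: 9 + 212 + 30 = 251 days.
251 mod 7 = 6, so 6 days before Wednesday is Thursday.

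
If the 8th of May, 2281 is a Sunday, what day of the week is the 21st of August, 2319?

Thursday

Day-of-year of May 8, 2281: 128.
Day-of-year of August 21, 2319: 233.
2281 has 365 days, so 365 − 128 = 237 days remain in 2281.
Full years 2282–2318: 29 common + 8 leap = 29×365 + 8×366 = 13513 days.
Total: 237 + 13513 + 233 = 13983 days.
13983 mod 7 = 4, so 4 days after Sunday is Thursday.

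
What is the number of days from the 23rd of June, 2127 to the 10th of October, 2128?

475

June 23, 2127 → June 23, 2128: 366 days (2128 is a leap year).
June 2128: 30 − 23 = 7 days remain.
Then July (31), August (31), September (30): 31 + 31 + 30 = 92 days.
October 1–10, 2128: 10 days.
Residual: 109 days.
Total: 475 days.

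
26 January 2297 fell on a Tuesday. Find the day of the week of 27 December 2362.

Thursday

Day-of-year of January 26, 2297: 26.
Day-of-year of December 27, 2362: 361.
2297 has 365 days, so 365 − 26 = 339 days remain in 2297.
Full years 2298–2361: 49 common + 15 leap = 49×365 + 15×366 = 23375 days.
Total: 339 + 23375 + 361 = 24075 days.
24075 mod 7 = 2, so 2 days after Tuesday is Thursday.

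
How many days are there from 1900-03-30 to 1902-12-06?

981

Day-of-year of March 30, 1900: 89.
Day-of-year of December 6, 1902: 340.
1900 has 365 days, so 365 − 89 = 276 days remain in 1900.
Full years: 1901: 365. Sum = 365.
Total: 276 + 365 + 340 = 981 days.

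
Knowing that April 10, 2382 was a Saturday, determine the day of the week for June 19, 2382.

Saturday

April 2382: 30 − 10 = 20 days remain.
Then May (31): 31 days.
June 1–19, 2382: 19 days.
Total: 20 + 31 + 19 = 70 days.
70 is a multiple of 7, so June 19, 2382 falls on the same weekday: Saturday.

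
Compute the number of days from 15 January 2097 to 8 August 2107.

3856

Day-of-year of January 15, 2097: 15.
Day-of-year of August 8, 2107: 220.
2097 has 365 days, so 365 − 15 = 350 days remain in 2097.
Full years 2098–2106: 8 common + 1 leap = 8×365 + 1×366 = 3286 days.
Total: 350 + 3286 + 220 = 3856 days.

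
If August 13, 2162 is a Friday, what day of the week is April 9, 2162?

Count forward from the earlier date (April 9, 2162) to the later (August 13, 2162):
April 2162: 30 − 9 = 21 days remain.
Then May (31), June (30), July (31): 31 + 30 + 31 = 92 days.
August 1–13, 2162: 13 days.
Total: 21 + 92 + 13 = 126 days.
126 is a multiple of 7, so April 9, 2162 falls on the same weekday: Friday.

Friday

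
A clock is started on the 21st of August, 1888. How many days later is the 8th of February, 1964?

27563

From August 21, 1888 to August 21, 1963: 75 years, of which 17 contain a Feb 29 — 58×365 + 17×366 = 27392 days.
(1900 is not a leap year (divisible by 100 but not 400).)
August 1963: 31 − 21 = 10 days remain.
Then September (30), October (31), November (30), December (31), January (31): 30 + 31 + 30 + 31 + 31 = 153 days.
February 1–8, 1964: 8 days (1964 is a leap year).
Residual: 171 days.
Total: 27563 days.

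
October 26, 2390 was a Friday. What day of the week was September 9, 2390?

Sunday

Count forward from the earlier date (September 9, 2390) to the later (October 26, 2390):
September 2390: 30 − 9 = 21 days remain.
October 1–26, 2390: 26 days.
Total: 21 + 26 = 47 days.
47 mod 7 = 5, so 5 days before Friday is Sunday.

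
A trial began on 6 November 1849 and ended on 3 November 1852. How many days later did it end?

1093

November 6, 1849 → November 6, 1850: 365 days.
November 6, 1850 → November 6, 1851: 365 days.
November 1851: 30 − 6 = 24 days remain.
Then 11 full months totalling 336 days.
November 1–3, 1852: 3 days.
Residual: 363 days.
Total: 1093 days.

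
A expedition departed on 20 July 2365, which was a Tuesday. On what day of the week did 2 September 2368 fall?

July 20, 2365 → July 20, 2366: 365 days.
July 20, 2366 → July 20, 2367: 365 days.
July 20, 2367 → July 20, 2368: 366 days (2368 is a leap year).
July 2368: 31 − 20 = 11 days remain.
Then August (31): 31 days.
September 1–2, 2368: 2 days.
Residual: 44 days.
Total: 1140 days.
1140 mod 7 = 6, so 6 days after Tuesday is Monday.

Monday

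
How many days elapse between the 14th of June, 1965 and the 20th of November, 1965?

159

June 1965: 30 − 14 = 16 days remain.
Then July (31), August (31), September (30), October (31): 31 + 31 + 30 + 31 = 123 days.
November 1–20, 1965: 20 days.
Total: 16 + 123 + 20 = 159 days.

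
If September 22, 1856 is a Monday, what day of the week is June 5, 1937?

Day-of-year of September 22, 1856: 266.
Day-of-year of June 5, 1937: 156.
1856 has 366 days, so 366 − 266 = 100 days remain in 1856.
Full years 1857–1936: 61 common + 19 leap = 61×365 + 19×366 = 29219 days.
Total: 100 + 29219 + 156 = 29475 days.
29475 mod 7 = 5, so 5 days after Monday is Saturday.

Saturday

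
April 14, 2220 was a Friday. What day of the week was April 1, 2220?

Count forward from the earlier date (April 1, 2220) to the later (April 14, 2220):
Within April 2220: 14 − 1 = 13 days.
13 mod 7 = 6, so 6 days before Friday is Saturday.

Saturday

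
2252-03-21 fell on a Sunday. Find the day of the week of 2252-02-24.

Tuesday

Count forward from the earlier date (February 24, 2252) to the later (March 21, 2252):
February 2252: 29 − 24 = 5 days remain (2252 is a leap year, so February has 29 days).
March 1–21, 2252: 21 days.
Total: 5 + 21 = 26 days.
26 mod 7 = 5, so 5 days before Sunday is Tuesday.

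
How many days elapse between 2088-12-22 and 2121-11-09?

12009

Day-of-year of December 22, 2088: 357.
Day-of-year of November 9, 2121: 313.
2088 has 366 days, so 366 − 357 = 9 days remain in 2088.
Full years 2089–2120: 25 common + 7 leap = 25×365 + 7×366 = 11687 days.
Total: 9 + 11687 + 313 = 12009 days.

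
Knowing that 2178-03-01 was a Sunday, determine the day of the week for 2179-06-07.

March 2178: 31 − 1 = 30 days remain.
Then 14 full months totalling 426 days.
June 1–7, 2179: 7 days.
Total: 30 + 426 + 7 = 463 days.
463 mod 7 = 1, so 1 day after Sunday is Monday.

Monday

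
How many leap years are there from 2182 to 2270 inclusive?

21

Years divisible by 4: 2184, 2188, …, 2268 — 22 in all.
Of these, 2200 is divisible by 100 but not 400, so not leap.
Leap years: 22 − 1 = 21.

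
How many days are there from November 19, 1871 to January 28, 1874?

Day-of-year of November 19, 1871: 323.
Day-of-year of January 28, 1874: 28.
1871 has 365 days, so 365 − 323 = 42 days remain in 1871.
Full years: 1872: 366; 1873: 365. Sum = 731.
Total: 42 + 731 + 28 = 801 days.

801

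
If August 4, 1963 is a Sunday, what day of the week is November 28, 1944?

Count forward from the earlier date (November 28, 1944) to the later (August 4, 1963):
From November 28, 1944 to November 28, 1962: 18 years, of which 4 contain a Feb 29 — 14×365 + 4×366 = 6574 days.
November 1962: 30 − 28 = 2 days remain.
Then December (31), January (31), February 1963 (28), March (31), April (30), May (31), June (30), July (31): 31 + 31 + 28 + 31 + 30 + 31 + 30 + 31 = 243 days.
August 1–4, 1963: 4 days.
Residual: 249 days.
Total: 6823 days.
6823 mod 7 = 5, so 5 days before Sunday is Tuesday.

Tuesday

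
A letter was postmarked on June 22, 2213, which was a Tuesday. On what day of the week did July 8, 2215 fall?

Saturday

June 2213: 30 − 22 = 8 days remain.
Then 24 full months totalling 730 days.
July 1–8, 2215: 8 days.
Total: 8 + 730 + 8 = 746 days.
746 mod 7 = 4, so 4 days after Tuesday is Saturday.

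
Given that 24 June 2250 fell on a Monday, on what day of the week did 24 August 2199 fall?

Saturday

Count forward from the earlier date (August 24, 2199) to the later (June 24, 2250):
From August 24, 2199 to August 24, 2249: 50 years, of which 12 contain a Feb 29 — 38×365 + 12×366 = 18262 days.
(2200 is not a leap year (divisible by 100 but not 400).)
August 2249: 31 − 24 = 7 days remain.
Then 9 full months totalling 273 days.
June 1–24, 2250: 24 days.
Residual: 304 days.
Total: 18566 days.
18566 mod 7 = 2, so 2 days before Monday is Saturday.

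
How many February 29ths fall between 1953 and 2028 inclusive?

19

Years divisible by 4: 1956, 1960, …, 2028 — 19 in all.
2000 is divisible by 400, so still leap.
No century exceptions apply. Count: 19.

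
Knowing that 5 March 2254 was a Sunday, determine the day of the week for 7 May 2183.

Count forward from the earlier date (May 7, 2183) to the later (March 5, 2254):
Day-of-year of May 7, 2183: 127.
Day-of-year of March 5, 2254: 64.
2183 has 365 days, so 365 − 127 = 238 days remain in 2183.
Full years 2184–2253: 53 common + 17 leap = 53×365 + 17×366 = 25567 days.
Total: 238 + 25567 + 64 = 25869 days.
25869 mod 7 = 4, so 4 days before Sunday is Wednesday.

Wednesday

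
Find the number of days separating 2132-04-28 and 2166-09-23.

12566

Day-of-year of April 28, 2132: 119.
Day-of-year of September 23, 2166: 266.
2132 has 366 days, so 366 − 119 = 247 days remain in 2132.
Full years 2133–2165: 25 common + 8 leap = 25×365 + 8×366 = 12053 days.
Total: 247 + 12053 + 266 = 12566 days.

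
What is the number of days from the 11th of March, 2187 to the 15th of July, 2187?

March 2187: 31 − 11 = 20 days remain.
Then April (30), May (31), June (30): 30 + 31 + 30 = 91 days.
July 1–15, 2187: 15 days.
Total: 20 + 91 + 15 = 126 days.

126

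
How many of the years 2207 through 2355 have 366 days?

36

Years divisible by 4: 2208, 2212, …, 2352 — 37 in all.
Of these, 2300 is divisible by 100 but not 400, so not leap.
Leap years: 37 − 1 = 36.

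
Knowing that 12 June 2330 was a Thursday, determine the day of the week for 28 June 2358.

Day-of-year of June 12, 2330: 163.
Day-of-year of June 28, 2358: 179.
2330 has 365 days, so 365 − 163 = 202 days remain in 2330.
Full years 2331–2357: 20 common + 7 leap = 20×365 + 7×366 = 9862 days.
Total: 202 + 9862 + 179 = 10243 days.
10243 mod 7 = 2, so 2 days after Thursday is Saturday.

Saturday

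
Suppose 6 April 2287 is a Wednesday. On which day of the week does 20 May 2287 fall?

Friday

April 2287: 30 − 6 = 24 days remain.
May 1–20, 2287: 20 days.
Total: 24 + 20 = 44 days.
44 mod 7 = 2, so 2 days after Wednesday is Friday.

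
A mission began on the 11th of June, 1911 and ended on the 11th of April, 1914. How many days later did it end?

June 11, 1911 → June 11, 1912: 366 days (1912 is a leap year).
June 11, 1912 → June 11, 1913: 365 days.
June 1913: 30 − 11 = 19 days remain.
Then 9 full months totalling 274 days.
April 1–11, 1914: 11 days.
Residual: 304 days.
Total: 1035 days.

1035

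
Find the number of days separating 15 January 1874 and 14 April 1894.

7394

Day-of-year of January 15, 1874: 15.
Day-of-year of April 14, 1894: 104.
1874 has 365 days, so 365 − 15 = 350 days remain in 1874.
Full years 1875–1893: 14 common + 5 leap = 14×365 + 5×366 = 6940 days.
Total: 350 + 6940 + 104 = 7394 days.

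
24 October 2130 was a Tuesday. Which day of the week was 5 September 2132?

October 2130: 31 − 24 = 7 days remain.
Then 22 full months totalling 670 days.
September 1–5, 2132: 5 days.
Total: 7 + 670 + 5 = 682 days.
682 mod 7 = 3, so 3 days after Tuesday is Friday.

Friday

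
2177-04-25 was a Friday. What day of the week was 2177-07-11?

April 2177: 30 − 25 = 5 days remain.
Then May (31), June (30): 31 + 30 = 61 days.
July 1–11, 2177: 11 days.
Total: 5 + 61 + 11 = 77 days.
77 is a multiple of 7, so 2177-07-11 falls on the same weekday: Friday.

Friday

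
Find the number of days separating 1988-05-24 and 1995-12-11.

2757

Day-of-year of May 24, 1988: 145.
Day-of-year of December 11, 1995: 345.
1988 has 366 days, so 366 − 145 = 221 days remain in 1988.
Full years: 1989: 365; 1990: 365; 1991: 365; 1992: 366; 1993: 365; 1994: 365. Sum = 2191.
Total: 221 + 2191 + 345 = 2757 days.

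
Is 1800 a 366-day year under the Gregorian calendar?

1800 is not a leap year (divisible by 100 but not 400).

No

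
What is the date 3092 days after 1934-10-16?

1943-04-04

Count 3092 days after October 16, 1934:
From October 16, 1934 to October 16, 1942: 8 years, of which 2 contain a Feb 29 — 6×365 + 2×366 = 2922 days.
October 1942: 31 − 16 = 15 days remain.
Then November (30), December (31), January (31), February 1943 (28), March (31): 30 + 31 + 31 + 28 + 31 = 151 days.
April 1–4, 1943: 4 days.
Residual: 170 days.
Total: 3092 days.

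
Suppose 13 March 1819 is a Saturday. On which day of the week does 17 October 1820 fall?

Tuesday

March 1819: 31 − 13 = 18 days remain.
Then 18 full months totalling 549 days.
October 1–17, 1820: 17 days.
Total: 18 + 549 + 17 = 584 days.
584 mod 7 = 3, so 3 days after Saturday is Tuesday.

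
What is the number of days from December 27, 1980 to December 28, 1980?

1

Within December 1980: 28 − 27 = 1 day.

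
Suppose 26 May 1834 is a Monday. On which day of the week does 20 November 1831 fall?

Count forward from the earlier date (November 20, 1831) to the later (May 26, 1834):
November 20, 1831 → November 20, 1832: 366 days (1832 is a leap year).
November 20, 1832 → November 20, 1833: 365 days.
November 1833: 30 − 20 = 10 days remain.
Then December (31), January (31), February 1834 (28), March (31), April (30): 31 + 31 + 28 + 31 + 30 = 151 days.
May 1–26, 1834: 26 days.
Residual: 187 days.
Total: 918 days.
918 mod 7 = 1, so 1 day before Monday is Sunday.

Sunday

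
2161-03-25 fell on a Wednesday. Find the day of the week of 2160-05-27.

Count forward from the earlier date (May 27, 2160) to the later (March 25, 2161):
May 2160: 31 − 27 = 4 days remain.
Then 9 full months totalling 273 days.
March 1–25, 2161: 25 days.
Residual: 302 days.
Total: 302 days.
302 mod 7 = 1, so 1 day before Wednesday is Tuesday.

Tuesday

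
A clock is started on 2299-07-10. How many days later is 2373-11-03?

Day-of-year of July 10, 2299: 191.
Day-of-year of November 3, 2373: 307.
2299 has 365 days, so 365 − 191 = 174 days remain in 2299.
Full years 2300–2372: 55 common + 18 leap = 55×365 + 18×366 = 26663 days.
Total: 174 + 26663 + 307 = 27144 days.

27144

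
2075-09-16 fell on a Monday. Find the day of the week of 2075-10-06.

September 2075: 30 − 16 = 14 days remain.
October 1–6, 2075: 6 days.
Total: 14 + 6 = 20 days.
20 mod 7 = 6, so 6 days after Monday is Sunday.

Sunday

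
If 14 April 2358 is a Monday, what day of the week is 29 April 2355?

Count forward from the earlier date (April 29, 2355) to the later (April 14, 2358):
Day-of-year of April 29, 2355: 119.
Day-of-year of April 14, 2358: 104.
2355 has 365 days, so 365 − 119 = 246 days remain in 2355.
Full years: 2356: 366; 2357: 365. Sum = 731.
Total: 246 + 731 + 104 = 1081 days.
1081 mod 7 = 3, so 3 days before Monday is Friday.

Friday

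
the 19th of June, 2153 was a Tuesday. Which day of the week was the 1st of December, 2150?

Count forward from the earlier date (December 1, 2150) to the later (June 19, 2153):
December 1, 2150 → December 1, 2151: 365 days.
December 1, 2151 → December 1, 2152: 366 days (2152 is a leap year).
December 2152: 31 − 1 = 30 days remain.
Then January (31), February 2153 (28), March (31), April (30), May (31): 31 + 28 + 31 + 30 + 31 = 151 days.
June 1–19, 2153: 19 days.
Residual: 200 days.
Total: 931 days.
931 is a multiple of 7, so the 1st of December, 2150 falls on the same weekday: Tuesday.

Tuesday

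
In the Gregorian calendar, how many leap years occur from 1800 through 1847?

11

Years divisible by 4 in [1800, 1847]: 1800, 1804, 1808, 1812, 1816, 1820, 1824, 1828, 1832, 1836, 1840, 1844.
Of these, 1800 is divisible by 100 but not 400, so not leap.
Leap years: 12 − 1 = 11.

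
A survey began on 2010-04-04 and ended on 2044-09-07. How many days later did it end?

12575

Day-of-year of April 4, 2010: 94.
Day-of-year of September 7, 2044: 251.
2010 has 365 days, so 365 − 94 = 271 days remain in 2010.
Full years 2011–2043: 25 common + 8 leap = 25×365 + 8×366 = 12053 days.
Total: 271 + 12053 + 251 = 12575 days.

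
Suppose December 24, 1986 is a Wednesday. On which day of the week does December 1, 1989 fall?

Day-of-year of December 24, 1986: 358.
Day-of-year of December 1, 1989: 335.
1986 has 365 days, so 365 − 358 = 7 days remain in 1986.
Full years: 1987: 365; 1988: 366. Sum = 731.
Total: 7 + 731 + 335 = 1073 days.
1073 mod 7 = 2, so 2 days after Wednesday is Friday.

Friday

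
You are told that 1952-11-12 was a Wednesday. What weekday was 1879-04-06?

Count forward from the earlier date (April 6, 1879) to the later (November 12, 1952):
From April 6, 1879 to April 6, 1952: 73 years, of which 18 contain a Feb 29 — 55×365 + 18×366 = 26663 days.
(1900 is not a leap year (divisible by 100 but not 400).)
April 1952: 30 − 6 = 24 days remain.
Then May (31), June (30), July (31), August (31), September (30), October (31): 31 + 30 + 31 + 31 + 30 + 31 = 184 days.
November 1–12, 1952: 12 days.
Residual: 220 days.
Total: 26883 days.
26883 mod 7 = 3, so 3 days before Wednesday is Sunday.

Sunday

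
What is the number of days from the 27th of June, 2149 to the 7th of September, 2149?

June 2149: 30 − 27 = 3 days remain.
Then July (31), August (31): 31 + 31 = 62 days.
September 1–7, 2149: 7 days.
Total: 3 + 62 + 7 = 72 days.

72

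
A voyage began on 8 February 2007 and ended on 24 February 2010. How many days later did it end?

February 8, 2007 → February 8, 2008: 365 days.
February 8, 2008 → February 8, 2009: 366 days (2008 is a leap year).
February 8, 2009 → February 8, 2010: 365 days.
Within February 2010: 24 − 8 = 16 days.
Total: 1112 days.

1112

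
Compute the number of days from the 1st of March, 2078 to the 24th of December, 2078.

March 2078: 31 − 1 = 30 days remain.
Then April (30), May (31), June (30), July (31), August (31), September (30), October (31), November (30): 30 + 31 + 30 + 31 + 31 + 30 + 31 + 30 = 244 days.
December 1–24, 2078: 24 days.
Total: 30 + 244 + 24 = 298 days.

298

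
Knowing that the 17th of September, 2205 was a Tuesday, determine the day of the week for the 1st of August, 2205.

Thursday

Count forward from the earlier date (August 1, 2205) to the later (September 17, 2205):
August 2205: 31 − 1 = 30 days remain.
September 1–17, 2205: 17 days.
Total: 30 + 17 = 47 days.
47 mod 7 = 5, so 5 days before Tuesday is Thursday.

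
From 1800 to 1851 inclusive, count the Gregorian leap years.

Years divisible by 4: 1800, 1804, …, 1848 — 13 in all.
Of these, 1800 is divisible by 100 but not 400, so not leap.
Leap years: 13 − 1 = 12.

12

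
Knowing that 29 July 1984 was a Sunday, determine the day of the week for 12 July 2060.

Monday

From July 29, 1984 to July 29, 2059: 75 years, of which 18 contain a Feb 29 — 57×365 + 18×366 = 27393 days.
(2000 is a leap year (divisible by 400).)
July 2059: 31 − 29 = 2 days remain.
Then 11 full months totalling 335 days.
July 1–12, 2060: 12 days.
Residual: 349 days.
Total: 27742 days.
27742 mod 7 = 1, so 1 day after Sunday is Monday.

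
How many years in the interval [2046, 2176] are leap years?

Years divisible by 4: 2048, 2052, …, 2176 — 33 in all.
Of these, 2100 is divisible by 100 but not 400, so not leap.
Leap years: 33 − 1 = 32.

32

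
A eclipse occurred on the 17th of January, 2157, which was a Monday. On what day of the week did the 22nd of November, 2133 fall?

Count forward from the earlier date (November 22, 2133) to the later (January 17, 2157):
Day-of-year of November 22, 2133: 326.
Day-of-year of January 17, 2157: 17.
2133 has 365 days, so 365 − 326 = 39 days remain in 2133.
Full years 2134–2156: 17 common + 6 leap = 17×365 + 6×366 = 8401 days.
Total: 39 + 8401 + 17 = 8457 days.
8457 mod 7 = 1, so 1 day before Monday is Sunday.

Sunday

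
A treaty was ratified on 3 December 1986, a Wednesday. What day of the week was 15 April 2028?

From December 3, 1986 to December 3, 2027: 41 years, of which 10 contain a Feb 29 — 31×365 + 10×366 = 14975 days.
(2000 is a leap year (divisible by 400).)
December 2027: 31 − 3 = 28 days remain.
Then January (31), February 2028 (29), March (31): 31 + 29 + 31 = 91 days.
April 1–15, 2028: 15 days.
Residual: 134 days.
Total: 15109 days.
15109 mod 7 = 3, so 3 days after Wednesday is Saturday.

Saturday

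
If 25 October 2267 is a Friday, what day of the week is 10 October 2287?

From October 25, 2267 to October 25, 2286: 19 years, of which 5 contain a Feb 29 — 14×365 + 5×366 = 6940 days.
October 2286: 31 − 25 = 6 days remain.
Then 11 full months totalling 334 days.
October 1–10, 2287: 10 days.
Residual: 350 days.
Total: 7290 days.
7290 mod 7 = 3, so 3 days after Friday is Monday.

Monday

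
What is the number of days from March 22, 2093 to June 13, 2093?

March 2093: 31 − 22 = 9 days remain.
Then April (30), May (31): 30 + 31 = 61 days.
June 1–13, 2093: 13 days.
Total: 9 + 61 + 13 = 83 days.

83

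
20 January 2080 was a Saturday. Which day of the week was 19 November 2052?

Count forward from the earlier date (November 19, 2052) to the later (January 20, 2080):
Day-of-year of November 19, 2052: 324.
Day-of-year of January 20, 2080: 20.
2052 has 366 days, so 366 − 324 = 42 days remain in 2052.
Full years 2053–2079: 21 common + 6 leap = 21×365 + 6×366 = 9861 days.
Total: 42 + 9861 + 20 = 9923 days.
9923 mod 7 = 4, so 4 days before Saturday is Tuesday.

Tuesday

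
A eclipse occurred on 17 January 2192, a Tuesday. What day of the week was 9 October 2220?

Monday

From January 17, 2192 to January 17, 2220: 28 years, of which 6 contain a Feb 29 — 22×365 + 6×366 = 10226 days.
(2200 is not a leap year (divisible by 100 but not 400).)
January 2220: 31 − 17 = 14 days remain.
Then February 2220 (29), March (31), April (30), May (31), June (30), July (31), August (31), September (30): 29 + 31 + 30 + 31 + 30 + 31 + 31 + 30 = 243 days.
October 1–9, 2220: 9 days.
Residual: 266 days.
Total: 10492 days.
10492 mod 7 = 6, so 6 days after Tuesday is Monday.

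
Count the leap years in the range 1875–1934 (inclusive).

14

Years divisible by 4: 1876, 1880, …, 1932 — 15 in all.
Of these, 1900 is divisible by 100 but not 400, so not leap.
Leap years: 15 − 1 = 14.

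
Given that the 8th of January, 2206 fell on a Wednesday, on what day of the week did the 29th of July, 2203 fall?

Count forward from the earlier date (July 29, 2203) to the later (January 8, 2206):
July 29, 2203 → July 29, 2204: 366 days (2204 is a leap year).
July 29, 2204 → July 29, 2205: 365 days.
July 2205: 31 − 29 = 2 days remain.
Then August (31), September (30), October (31), November (30), December (31): 31 + 30 + 31 + 30 + 31 = 153 days.
January 1–8, 2206: 8 days.
Residual: 163 days.
Total: 894 days.
894 mod 7 = 5, so 5 days before Wednesday is Friday.

Friday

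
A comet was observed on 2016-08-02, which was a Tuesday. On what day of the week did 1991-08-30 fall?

Friday

Count forward from the earlier date (August 30, 1991) to the later (August 2, 2016):
Day-of-year of August 30, 1991: 242.
Day-of-year of August 2, 2016: 215.
1991 has 365 days, so 365 − 242 = 123 days remain in 1991.
Full years 1992–2015: 18 common + 6 leap = 18×365 + 6×366 = 8766 days.
Total: 123 + 8766 + 215 = 9104 days.
9104 mod 7 = 4, so 4 days before Tuesday is Friday.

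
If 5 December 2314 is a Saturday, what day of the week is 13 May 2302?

Tuesday

Count forward from the earlier date (May 13, 2302) to the later (December 5, 2314):
From May 13, 2302 to May 13, 2314: 12 years, of which 3 contain a Feb 29 — 9×365 + 3×366 = 4383 days.
May 2314: 31 − 13 = 18 days remain.
Then June (30), July (31), August (31), September (30), October (31), November (30): 30 + 31 + 31 + 30 + 31 + 30 = 183 days.
December 1–5, 2314: 5 days.
Residual: 206 days.
Total: 4589 days.
4589 mod 7 = 4, so 4 days before Saturday is Tuesday.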